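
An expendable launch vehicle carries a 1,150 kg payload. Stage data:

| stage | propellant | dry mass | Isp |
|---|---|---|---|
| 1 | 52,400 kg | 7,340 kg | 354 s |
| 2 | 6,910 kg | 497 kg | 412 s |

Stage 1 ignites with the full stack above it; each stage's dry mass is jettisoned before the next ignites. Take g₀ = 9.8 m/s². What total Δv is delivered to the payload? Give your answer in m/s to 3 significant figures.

Δv ≈ 11700 m/s

Ignition mass of stage 1 = 52,400+7,340 + 6,910+497 + 1,150 = 68,297 kg.
Stage 1: m₀ = 68,297 kg, m_f = 68,297 − 52,400 = 15,897 kg; Δv = 354×9.8×ln(4.296) = 3469.2×1.4577 ≈ 5057 m/s.
Stage 2: m₀ = 8,557 kg, m_f = 8,557 − 6,910 = 1,647 kg; Δv = 412×9.8×ln(5.196) = 4037.6×1.6478 ≈ 6653 m/s.
Total Δv = 5057 + 6653 = 11710 m/s.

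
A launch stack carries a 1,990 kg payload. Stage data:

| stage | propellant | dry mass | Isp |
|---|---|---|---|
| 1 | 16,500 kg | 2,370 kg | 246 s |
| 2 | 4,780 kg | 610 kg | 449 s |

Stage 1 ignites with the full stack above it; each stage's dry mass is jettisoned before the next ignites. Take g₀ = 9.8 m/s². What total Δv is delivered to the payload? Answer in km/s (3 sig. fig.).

Δv ≈ 6.98 km/s

Ignition mass of stage 1 = 16,500+2,370 + 4,780+610 + 1,990 = 26,250 kg.
Stage 1: m₀ = 26,250 kg, m_f = 26,250 − 16,500 = 9,750 kg; Δv = 246×9.8×ln(2.692) = 2410.8×0.9904 ≈ 2388 m/s.
Stage 2: m₀ = 7,380 kg, m_f = 7,380 − 4,780 = 2,600 kg; Δv = 449×9.8×ln(2.838) = 4400.2×1.0433 ≈ 4591 m/s.
Total Δv = 2388 + 4591 = 6979 m/s.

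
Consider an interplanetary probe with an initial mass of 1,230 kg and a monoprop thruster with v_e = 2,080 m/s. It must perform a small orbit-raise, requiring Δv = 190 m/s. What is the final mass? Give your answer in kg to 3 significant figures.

m₀/m_f = exp(Δv / v_e) = exp(190 / 2080.0) = exp(0.0913) = 1.0956.
m_f = m₀ / 1.0956 = 1,230 / 1.0956 = 1,122.67 kg.

final mass ≈ 1120 kg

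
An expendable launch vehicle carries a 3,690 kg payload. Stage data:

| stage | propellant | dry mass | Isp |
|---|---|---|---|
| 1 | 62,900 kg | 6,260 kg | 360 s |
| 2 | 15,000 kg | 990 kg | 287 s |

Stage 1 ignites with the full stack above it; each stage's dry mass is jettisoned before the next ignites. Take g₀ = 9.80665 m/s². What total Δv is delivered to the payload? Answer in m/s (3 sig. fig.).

Δv ≈ 8390 m/s

Ignition mass of stage 1 = 62,900+6,260 + 15,000+990 + 3,690 = 88,840 kg.
Stage 1: m₀ = 88,840 kg, m_f = 88,840 − 62,900 = 25,940 kg; Δv = 360×9.80665×ln(3.425) = 3530.4×1.2311 ≈ 4346 m/s.
Stage 2: m₀ = 19,680 kg, m_f = 19,680 − 15,000 = 4,680 kg; Δv = 287×9.80665×ln(4.205) = 2814.5×1.4363 ≈ 4042 m/s.
Total Δv = 4346 + 4042 = 8388 m/s.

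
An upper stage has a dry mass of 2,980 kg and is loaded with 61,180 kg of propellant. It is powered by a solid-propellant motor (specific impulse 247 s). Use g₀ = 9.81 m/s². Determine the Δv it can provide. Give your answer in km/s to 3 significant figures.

Δv ≈ 7.44 km/s

v_e = Isp · g₀ = 247 × 9.81 = 2423.1 m/s.
m₀ = m_dry + m_prop = 2,980 + 61,180 = 64,160 kg.
Using Δv = v_e ln(m₀/m_f): Δv = v_e · ln(m₀/m_f) = 2423.1 × ln(21.53) = 2423.1 × 3.0695 ≈ 7437.5 m/s.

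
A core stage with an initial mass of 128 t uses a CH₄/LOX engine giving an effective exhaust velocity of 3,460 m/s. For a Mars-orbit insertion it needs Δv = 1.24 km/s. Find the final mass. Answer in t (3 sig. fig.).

final mass ≈ 89.4 t

Using Δv = v_e ln(m₀/m_f): m₀/m_f = exp(Δv / v_e) = exp(1240 / 3460.0) = exp(0.3584) = 1.4310.
m_f = m₀ / 1.4310 = 128 / 1.4310 = 89.4479 t.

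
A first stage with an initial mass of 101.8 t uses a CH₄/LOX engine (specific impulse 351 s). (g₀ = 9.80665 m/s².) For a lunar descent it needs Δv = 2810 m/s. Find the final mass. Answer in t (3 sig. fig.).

v_e = Isp · g₀ = 351 × 9.80665 = 3442.1 m/s.
Using Δv = v_e ln(m₀/m_f): m₀/m_f = exp(Δv / v_e) = exp(2810 / 3442.1) = exp(0.8164) = 2.2622.
m_f = m₀ / 2.2622 = 101.8 / 2.2622 = 45.0004 t.

final mass ≈ 45.0 t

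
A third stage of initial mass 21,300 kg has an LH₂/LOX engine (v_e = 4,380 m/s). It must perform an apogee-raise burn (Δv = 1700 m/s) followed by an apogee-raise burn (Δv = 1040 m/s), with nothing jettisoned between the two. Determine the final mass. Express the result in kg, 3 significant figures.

final mass ≈ 11400 kg

After the first burn: m = 21300 × exp(−1700/4380.0) = 21300 × 0.67833 = 14,448.4 kg.
After the second burn: m = 14,448.4 × exp(−1040/4380.0) = 14,448.4 × 0.78864 = 11,394.6 kg.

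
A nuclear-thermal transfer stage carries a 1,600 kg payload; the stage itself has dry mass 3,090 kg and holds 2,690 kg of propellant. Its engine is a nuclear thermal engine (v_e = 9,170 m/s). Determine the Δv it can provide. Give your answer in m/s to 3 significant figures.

Δv ≈ 4160 m/s

m₀ = payload + dry + propellant = 1,600 + 3,090 + 2,690 = 7,380 kg.
m_f = payload + dry = 1,600 + 3,090 = 4,690 kg.
Δv = v_e · ln(m₀/m_f) = 9170.0 × ln(1.574) = 9170.0 × 0.4533 ≈ 4157.1 m/s.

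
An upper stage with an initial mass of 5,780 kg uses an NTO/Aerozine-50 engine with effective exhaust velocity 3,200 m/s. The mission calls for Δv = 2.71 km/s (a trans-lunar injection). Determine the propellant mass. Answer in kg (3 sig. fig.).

m₀/m_f = exp(Δv / v_e) = exp(2710 / 3200.0) = exp(0.8469) = 2.3323.
m_f = 5,780 / 2.3323 = 2,478.24 kg, so propellant = m₀ − m_f = 5,780 − 2,478.24 = 3,301.76 kg.

propellant mass ≈ 3300 kg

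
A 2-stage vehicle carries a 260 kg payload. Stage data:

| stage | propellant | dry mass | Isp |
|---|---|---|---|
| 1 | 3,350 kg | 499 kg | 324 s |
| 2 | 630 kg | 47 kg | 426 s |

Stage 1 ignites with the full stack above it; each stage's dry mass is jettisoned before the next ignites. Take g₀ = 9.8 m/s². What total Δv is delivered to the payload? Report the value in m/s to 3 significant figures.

Δv ≈ 8480 m/s

Ignition mass of stage 1 = 3,350+499 + 630+47 + 260 = 4,786 kg.
Stage 1: m₀ = 4,786 kg, m_f = 4,786 − 3,350 = 1,436 kg; Δv = 324×9.8×ln(3.333) = 3175.2×1.2038 ≈ 3822 m/s.
Stage 2: m₀ = 937 kg, m_f = 937 − 630 = 307 kg; Δv = 426×9.8×ln(3.052) = 4174.8×1.1158 ≈ 4658 m/s.
Total Δv = 3822 + 4658 = 8480 m/s.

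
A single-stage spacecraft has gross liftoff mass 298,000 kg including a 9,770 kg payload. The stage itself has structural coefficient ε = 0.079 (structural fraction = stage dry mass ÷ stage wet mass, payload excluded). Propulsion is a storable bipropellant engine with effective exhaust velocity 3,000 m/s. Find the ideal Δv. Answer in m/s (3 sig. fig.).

Δv ≈ 6640 m/s

Stage wet mass = m₀ − payload = 298,000 − 9,770 = 288,230 kg.
Stage dry mass = ε × stage wet mass = 0.079 × 288,230 = 22,770.2 kg.
Burnout mass m_f = stage dry + payload = 22,770.2 + 9,770 = 32,540.2 kg.
Δv = v_e · ln(298,000/32,540.2) = 3000.0 × ln(9.158) = 3000.0 × 2.2146 ≈ 6644 m/s.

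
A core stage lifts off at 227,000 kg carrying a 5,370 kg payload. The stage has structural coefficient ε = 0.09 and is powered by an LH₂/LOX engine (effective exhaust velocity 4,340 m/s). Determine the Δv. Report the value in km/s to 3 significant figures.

Δv ≈ 9.52 km/s

Stage wet mass = m₀ − payload = 227,000 − 5,370 = 221,630 kg.
Stage dry mass = ε × stage wet mass = 0.09 × 221,630 = 19,946.7 kg.
Burnout mass m_f = stage dry + payload = 19,946.7 + 5,370 = 25,316.7 kg.
Δv = v_e · ln(227,000/25,316.7) = 4340.0 × ln(8.966) = 4340.0 × 2.1935 ≈ 9520 m/s.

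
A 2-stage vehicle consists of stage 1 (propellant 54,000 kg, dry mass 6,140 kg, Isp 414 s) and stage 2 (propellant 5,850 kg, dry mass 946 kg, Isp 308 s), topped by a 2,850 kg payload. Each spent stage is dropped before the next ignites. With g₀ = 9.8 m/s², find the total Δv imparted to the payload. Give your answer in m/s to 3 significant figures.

Ignition mass of stage 1 = 54,000+6,140 + 5,850+946 + 2,850 = 69,786 kg.
Stage 1: m₀ = 69,786 kg, m_f = 69,786 − 54,000 = 15,786 kg; Δv = 414×9.8×ln(4.421) = 4057.2×1.4863 ≈ 6030 m/s.
Stage 2: m₀ = 9,646 kg, m_f = 9,646 − 5,850 = 3,796 kg; Δv = 308×9.8×ln(2.541) = 3018.4×0.9326 ≈ 2815 m/s.
Total Δv = 6030 + 2815 = 8845 m/s.

Δv ≈ 8850 m/s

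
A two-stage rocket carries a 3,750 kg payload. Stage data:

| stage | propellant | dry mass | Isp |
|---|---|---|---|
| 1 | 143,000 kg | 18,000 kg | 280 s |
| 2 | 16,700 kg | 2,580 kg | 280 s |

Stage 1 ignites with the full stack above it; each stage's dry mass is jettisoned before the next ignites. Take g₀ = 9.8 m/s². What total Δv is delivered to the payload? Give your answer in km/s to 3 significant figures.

Ignition mass of stage 1 = 143,000+18,000 + 16,700+2,580 + 3,750 = 184,030 kg.
Stage 1: m₀ = 184,030 kg, m_f = 184,030 − 143,000 = 41,030 kg; Δv = 280×9.8×ln(4.485) = 2744.0×1.5008 ≈ 4118 m/s.
Stage 2: m₀ = 23,030 kg, m_f = 23,030 − 16,700 = 6,330 kg; Δv = 280×9.8×ln(3.638) = 2744.0×1.2915 ≈ 3544 m/s.
Total Δv = 4118 + 3544 = 7662 m/s.

Δv ≈ 7.66 km/s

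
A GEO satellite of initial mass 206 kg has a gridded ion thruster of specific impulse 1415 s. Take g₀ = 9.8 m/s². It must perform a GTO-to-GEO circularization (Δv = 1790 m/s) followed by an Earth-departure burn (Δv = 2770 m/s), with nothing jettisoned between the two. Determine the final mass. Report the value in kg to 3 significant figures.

v_e = Isp · g₀ = 1415 × 9.8 = 13867.0 m/s.
After the first burn: m = 206 × exp(−1790/13867.0) = 206 × 0.87890 = 181.053 kg.
After the second burn: m = 181.053 × exp(−2770/13867.0) = 181.053 × 0.81893 = 148.27 kg.

final mass ≈ 148 kg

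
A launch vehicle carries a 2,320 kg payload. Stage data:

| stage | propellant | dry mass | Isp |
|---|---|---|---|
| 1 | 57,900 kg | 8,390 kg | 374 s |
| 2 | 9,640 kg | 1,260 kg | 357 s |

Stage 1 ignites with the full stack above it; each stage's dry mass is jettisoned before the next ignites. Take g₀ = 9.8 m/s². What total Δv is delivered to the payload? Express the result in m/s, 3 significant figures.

Δv ≈ 9350 m/s

Ignition mass of stage 1 = 57,900+8,390 + 9,640+1,260 + 2,320 = 79,510 kg.
Stage 1: m₀ = 79,510 kg, m_f = 79,510 − 57,900 = 21,610 kg; Δv = 374×9.8×ln(3.679) = 3665.2×1.3027 ≈ 4775 m/s.
Stage 2: m₀ = 13,220 kg, m_f = 13,220 − 9,640 = 3,580 kg; Δv = 357×9.8×ln(3.693) = 3498.6×1.3064 ≈ 4570 m/s.
Total Δv = 4775 + 4570 = 9345 m/s.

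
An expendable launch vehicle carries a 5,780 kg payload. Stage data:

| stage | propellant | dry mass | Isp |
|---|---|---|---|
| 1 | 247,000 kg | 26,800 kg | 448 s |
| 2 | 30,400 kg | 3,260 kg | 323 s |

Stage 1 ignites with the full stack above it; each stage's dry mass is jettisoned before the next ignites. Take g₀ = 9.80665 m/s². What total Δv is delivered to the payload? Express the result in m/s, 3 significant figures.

Ignition mass of stage 1 = 247,000+26,800 + 30,400+3,260 + 5,780 = 313,240 kg.
Stage 1: m₀ = 313,240 kg, m_f = 313,240 − 247,000 = 66,240 kg; Δv = 448×9.80665×ln(4.729) = 4393.4×1.5537 ≈ 6826 m/s.
Stage 2: m₀ = 39,440 kg, m_f = 39,440 − 30,400 = 9,040 kg; Δv = 323×9.80665×ln(4.363) = 3167.5×1.4731 ≈ 4666 m/s.
Total Δv = 6826 + 4666 = 11492 m/s.

Δv ≈ 11500 m/s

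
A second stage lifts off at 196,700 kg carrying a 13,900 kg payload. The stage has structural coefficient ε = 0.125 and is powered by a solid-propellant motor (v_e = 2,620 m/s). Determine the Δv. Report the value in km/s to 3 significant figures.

Δv ≈ 4.40 km/s

Stage wet mass = m₀ − payload = 196,700 − 13,900 = 182,800 kg.
Stage dry mass = ε × stage wet mass = 0.125 × 182,800 = 22,850 kg.
Burnout mass m_f = stage dry + payload = 22,850 + 13,900 = 36,750 kg.
Using Δv = v_e ln(m₀/m_f): Δv = v_e · ln(196,700/36,750) = 2620.0 × ln(5.352) = 2620.0 × 1.6775 ≈ 4395 m/s.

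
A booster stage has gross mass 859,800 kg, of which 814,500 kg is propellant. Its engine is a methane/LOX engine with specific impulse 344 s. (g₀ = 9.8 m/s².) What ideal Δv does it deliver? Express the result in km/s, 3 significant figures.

v_e = Isp · g₀ = 344 × 9.8 = 3371.2 m/s.
m_f = m₀ − m_prop = 859,800 − 814,500 = 45,300 kg.
Rocket equation: Δv = v_e · ln(m₀/m_f) = 3371.2 × ln(18.98) = 3371.2 × 2.9434 ≈ 9922.8 m/s.

Δv ≈ 9.92 km/s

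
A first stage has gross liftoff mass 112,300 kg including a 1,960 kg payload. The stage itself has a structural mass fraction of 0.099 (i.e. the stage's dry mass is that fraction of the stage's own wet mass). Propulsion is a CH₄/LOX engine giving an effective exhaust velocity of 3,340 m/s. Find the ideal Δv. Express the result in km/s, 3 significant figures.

Δv ≈ 7.23 km/s

Stage wet mass = m₀ − payload = 112,300 − 1,960 = 110,340 kg.
Stage dry mass = ε × stage wet mass = 0.099 × 110,340 = 10,923.7 kg.
Burnout mass m_f = stage dry + payload = 10,923.7 + 1,960 = 12,883.7 kg.
Rocket equation: Δv = v_e · ln(112,300/12,883.7) = 3340.0 × ln(8.716) = 3340.0 × 2.1652 ≈ 7232 m/s.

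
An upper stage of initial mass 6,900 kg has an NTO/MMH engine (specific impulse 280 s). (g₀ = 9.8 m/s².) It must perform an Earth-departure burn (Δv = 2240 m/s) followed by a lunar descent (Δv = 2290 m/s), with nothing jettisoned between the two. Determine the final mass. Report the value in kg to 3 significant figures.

final mass ≈ 1320 kg

v_e = Isp · g₀ = 280 × 9.8 = 2744.0 m/s.
After the first burn: m = 6900 × exp(−2240/2744.0) = 6900 × 0.44205 = 3,050.15 kg.
After the second burn: m = 3,050.15 × exp(−2290/2744.0) = 3,050.15 × 0.43407 = 1,323.98 kg.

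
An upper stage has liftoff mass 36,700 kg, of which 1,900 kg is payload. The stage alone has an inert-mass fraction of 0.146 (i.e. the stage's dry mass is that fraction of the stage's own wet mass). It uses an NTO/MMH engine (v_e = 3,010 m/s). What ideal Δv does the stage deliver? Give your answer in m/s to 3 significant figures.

Stage wet mass = m₀ − payload = 36,700 − 1,900 = 34,800 kg.
Stage dry mass = ε × stage wet mass = 0.146 × 34,800 = 5,080.8 kg.
Burnout mass m_f = stage dry + payload = 5,080.8 + 1,900 = 6,980.8 kg.
From the ideal rocket equation, Δv = v_e · ln(36,700/6,980.8) = 3010.0 × ln(5.257) = 3010.0 × 1.6596 ≈ 4995 m/s.

Δv ≈ 5000 m/s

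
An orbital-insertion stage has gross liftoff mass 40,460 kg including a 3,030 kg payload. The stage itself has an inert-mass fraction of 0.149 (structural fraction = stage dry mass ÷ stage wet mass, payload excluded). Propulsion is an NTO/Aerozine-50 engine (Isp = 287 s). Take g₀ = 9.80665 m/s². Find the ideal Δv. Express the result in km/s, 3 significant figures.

Stage wet mass = m₀ − payload = 40,460 − 3,030 = 37,430 kg.
Stage dry mass = ε × stage wet mass = 0.149 × 37,430 = 5,577.07 kg.
Burnout mass m_f = stage dry + payload = 5,577.07 + 3,030 = 8,607.07 kg.
v_e = Isp · g₀ = 287 × 9.80665 = 2814.5 m/s.
Δv = v_e · ln(40,460/8,607.07) = 2814.5 × ln(4.701) = 2814.5 × 1.5477 ≈ 4356 m/s.

Δv ≈ 4.36 km/s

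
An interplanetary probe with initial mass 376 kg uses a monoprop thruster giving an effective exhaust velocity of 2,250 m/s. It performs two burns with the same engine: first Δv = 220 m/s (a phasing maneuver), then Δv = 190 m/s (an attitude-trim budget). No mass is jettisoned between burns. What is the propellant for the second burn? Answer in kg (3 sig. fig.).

After the first burn: m = 376 × exp(−220/2250.0) = 376 × 0.90685 = 340.976 kg.
After the second burn: m = 340.976 × exp(−190/2250.0) = 340.976 × 0.91902 = 313.364 kg.
Second-burn propellant = 340.976 − 313.364 = 27.612 kg.

propellant for the second burn ≈ 27.6 kg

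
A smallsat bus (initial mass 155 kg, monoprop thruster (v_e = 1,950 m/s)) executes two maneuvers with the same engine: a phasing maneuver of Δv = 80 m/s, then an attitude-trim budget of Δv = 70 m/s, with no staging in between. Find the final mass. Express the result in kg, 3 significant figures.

final mass ≈ 144 kg

After the first burn: m = 155 × exp(−80/1950.0) = 155 × 0.95980 = 148.769 kg.
After the second burn: m = 148.769 × exp(−70/1950.0) = 148.769 × 0.96474 = 143.523 kg.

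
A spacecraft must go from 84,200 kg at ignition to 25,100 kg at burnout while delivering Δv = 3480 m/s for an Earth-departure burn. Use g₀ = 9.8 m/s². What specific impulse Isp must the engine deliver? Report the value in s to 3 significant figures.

ln(m₀/m_f) = ln(84200/25100) = ln(3.355) = 1.2103.
Using Δv = v_e ln(m₀/m_f): v_e = Δv / ln(m₀/m_f) = 3480 / 1.2103 = 2875.3 m/s.
Isp = v_e / g₀ = 2875.3 / 9.8 = 293.4 s.

Isp ≈ 293 s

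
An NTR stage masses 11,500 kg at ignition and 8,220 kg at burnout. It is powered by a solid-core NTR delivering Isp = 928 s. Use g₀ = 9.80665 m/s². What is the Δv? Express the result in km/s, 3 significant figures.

v_e = Isp · g₀ = 928 × 9.80665 = 9100.6 m/s.
Δv = v_e · ln(m₀/m_f) = 9100.6 × ln(1.399) = 9100.6 × 0.3358 ≈ 3055.8 m/s.

Δv ≈ 3.06 km/s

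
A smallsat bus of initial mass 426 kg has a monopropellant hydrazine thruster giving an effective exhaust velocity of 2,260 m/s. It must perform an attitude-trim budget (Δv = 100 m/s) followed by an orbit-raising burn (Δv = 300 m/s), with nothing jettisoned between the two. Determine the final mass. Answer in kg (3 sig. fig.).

final mass ≈ 357 kg

After the first burn: m = 426 × exp(−100/2260.0) = 426 × 0.95672 = 407.563 kg.
After the second burn: m = 407.563 × exp(−300/2260.0) = 407.563 × 0.87569 = 356.899 kg.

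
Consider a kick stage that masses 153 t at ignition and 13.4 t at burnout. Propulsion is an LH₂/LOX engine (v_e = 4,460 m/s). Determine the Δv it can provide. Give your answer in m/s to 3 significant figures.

Rocket equation: Δv = v_e · ln(m₀/m_f) = 4460.0 × ln(11.42) = 4460.0 × 2.4352 ≈ 10860.9 m/s.

Δv ≈ 10900 m/s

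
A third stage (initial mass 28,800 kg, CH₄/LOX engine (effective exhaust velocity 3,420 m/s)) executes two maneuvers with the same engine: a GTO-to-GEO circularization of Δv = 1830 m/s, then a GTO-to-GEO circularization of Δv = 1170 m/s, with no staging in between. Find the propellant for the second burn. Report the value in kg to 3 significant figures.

propellant for the second burn ≈ 4890 kg

After the first burn: m = 28800 × exp(−1830/3420.0) = 28800 × 0.58562 = 16,865.9 kg.
After the second burn: m = 16,865.9 × exp(−1170/3420.0) = 16,865.9 × 0.71027 = 11,979.3 kg.
Second-burn propellant = 16,865.9 − 11,979.3 = 4,886.6 kg.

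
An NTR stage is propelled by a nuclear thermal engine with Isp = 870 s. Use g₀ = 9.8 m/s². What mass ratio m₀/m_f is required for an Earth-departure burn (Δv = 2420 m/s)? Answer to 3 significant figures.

v_e = Isp · g₀ = 870 × 9.8 = 8526.0 m/s.
m₀/m_f = exp(Δv / v_e) = exp(2420 / 8526.0) = exp(0.2838) = 1.3282.

mass ratio ≈ 1.33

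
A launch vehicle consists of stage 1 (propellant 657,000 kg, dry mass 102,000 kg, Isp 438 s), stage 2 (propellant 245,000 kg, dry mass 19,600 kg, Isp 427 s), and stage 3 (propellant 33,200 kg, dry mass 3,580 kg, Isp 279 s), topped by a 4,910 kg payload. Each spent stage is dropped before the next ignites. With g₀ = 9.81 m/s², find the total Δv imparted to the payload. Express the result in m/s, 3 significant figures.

Ignition mass of stage 1 = 657,000+102,000 + 245,000+19,600 + 33,200+3,580 + 4,910 = 1,065,290 kg.
Stage 1: m₀ = 1,065,290 kg, m_f = 1,065,290 − 657,000 = 408,290 kg; Δv = 438×9.81×ln(2.609) = 4296.8×0.9590 ≈ 4121 m/s.
Stage 2: m₀ = 306,290 kg, m_f = 306,290 − 245,000 = 61,290 kg; Δv = 427×9.81×ln(4.997) = 4188.9×1.6089 ≈ 6740 m/s.
Stage 3: m₀ = 41,690 kg, m_f = 41,690 − 33,200 = 8,490 kg; Δv = 279×9.81×ln(4.91) = 2737.0×1.5914 ≈ 4356 m/s.
Total Δv = 4121 + 6740 + 4356 = 15217 m/s.

Δv ≈ 15200 m/s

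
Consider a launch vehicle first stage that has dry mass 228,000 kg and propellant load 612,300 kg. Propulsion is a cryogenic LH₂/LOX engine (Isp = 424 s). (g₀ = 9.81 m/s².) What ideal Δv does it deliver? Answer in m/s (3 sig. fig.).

Δv ≈ 5430 m/s

v_e = Isp · g₀ = 424 × 9.81 = 4159.4 m/s.
m₀ = m_dry + m_prop = 228,000 + 612,300 = 840,300 kg.
Using Δv = v_e ln(m₀/m_f): Δv = v_e · ln(m₀/m_f) = 4159.4 × ln(3.686) = 4159.4 × 1.3044 ≈ 5425.6 m/s.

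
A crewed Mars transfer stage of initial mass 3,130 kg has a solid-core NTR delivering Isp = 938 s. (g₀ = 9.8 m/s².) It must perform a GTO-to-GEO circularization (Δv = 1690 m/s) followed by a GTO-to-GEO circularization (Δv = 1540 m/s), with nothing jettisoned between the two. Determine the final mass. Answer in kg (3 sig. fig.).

v_e = Isp · g₀ = 938 × 9.8 = 9192.4 m/s.
After the first burn: m = 3130 × exp(−1690/9192.4) = 3130 × 0.83206 = 2,604.35 kg.
After the second burn: m = 2,604.35 × exp(−1540/9192.4) = 2,604.35 × 0.84575 = 2,202.63 kg.

final mass ≈ 2200 kg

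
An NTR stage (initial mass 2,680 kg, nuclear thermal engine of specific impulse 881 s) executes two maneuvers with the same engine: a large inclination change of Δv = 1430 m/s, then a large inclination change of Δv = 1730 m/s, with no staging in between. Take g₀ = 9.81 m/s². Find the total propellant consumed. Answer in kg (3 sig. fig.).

v_e = Isp · g₀ = 881 × 9.81 = 8642.6 m/s.
After the first burn: m = 2680 × exp(−1430/8642.6) = 2680 × 0.84750 = 2,271.3 kg.
After the second burn: m = 2,271.3 × exp(−1730/8642.6) = 2,271.3 × 0.81859 = 1,859.26 kg.
Total propellant = m₀ − m_final = 2680 − 1,859.26 = 820.74 kg.

total propellant consumed ≈ 821 kg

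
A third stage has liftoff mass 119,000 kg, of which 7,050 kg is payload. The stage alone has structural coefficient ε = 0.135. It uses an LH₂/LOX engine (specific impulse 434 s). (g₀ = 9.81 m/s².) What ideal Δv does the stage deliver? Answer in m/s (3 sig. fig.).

Δv ≈ 7160 m/s

Stage wet mass = m₀ − payload = 119,000 − 7,050 = 111,950 kg.
Stage dry mass = ε × stage wet mass = 0.135 × 111,950 = 15,113.3 kg.
Burnout mass m_f = stage dry + payload = 15,113.3 + 7,050 = 22,163.3 kg.
v_e = Isp · g₀ = 434 × 9.81 = 4257.5 m/s.
Δv = v_e · ln(119,000/22,163.3) = 4257.5 × ln(5.369) = 4257.5 × 1.6807 ≈ 7156 m/s.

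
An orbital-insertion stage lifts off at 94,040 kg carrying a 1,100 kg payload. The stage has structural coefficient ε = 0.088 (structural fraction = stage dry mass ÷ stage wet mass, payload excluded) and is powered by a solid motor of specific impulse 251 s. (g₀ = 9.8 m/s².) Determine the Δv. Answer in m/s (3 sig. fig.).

Stage wet mass = m₀ − payload = 94,040 − 1,100 = 92,940 kg.
Stage dry mass = ε × stage wet mass = 0.088 × 92,940 = 8,178.72 kg.
Burnout mass m_f = stage dry + payload = 8,178.72 + 1,100 = 9,278.72 kg.
v_e = Isp · g₀ = 251 × 9.8 = 2459.8 m/s.
Rocket equation: Δv = v_e · ln(94,040/9,278.72) = 2459.8 × ln(10.14) = 2459.8 × 2.3160 ≈ 5697 m/s.

Δv ≈ 5700 m/s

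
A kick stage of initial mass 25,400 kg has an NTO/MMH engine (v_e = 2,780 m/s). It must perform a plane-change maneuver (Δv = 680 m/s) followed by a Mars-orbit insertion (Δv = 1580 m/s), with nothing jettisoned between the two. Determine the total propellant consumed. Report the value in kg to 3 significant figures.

total propellant consumed ≈ 14100 kg

After the first burn: m = 25400 × exp(−680/2780.0) = 25400 × 0.78301 = 19,888.5 kg.
After the second burn: m = 19,888.5 × exp(−1580/2780.0) = 19,888.5 × 0.56646 = 11,266 kg.
Total propellant = m₀ − m_final = 25400 − 11,266 = 14,134 kg.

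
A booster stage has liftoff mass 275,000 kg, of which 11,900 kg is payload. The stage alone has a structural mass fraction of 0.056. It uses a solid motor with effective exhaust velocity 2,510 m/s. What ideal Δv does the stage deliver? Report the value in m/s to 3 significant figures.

Δv ≈ 5860 m/s

Stage wet mass = m₀ − payload = 275,000 − 11,900 = 263,100 kg.
Stage dry mass = ε × stage wet mass = 0.056 × 263,100 = 14,733.6 kg.
Burnout mass m_f = stage dry + payload = 14,733.6 + 11,900 = 26,633.6 kg.
Δv = v_e · ln(275,000/26,633.6) = 2510.0 × ln(10.33) = 2510.0 × 2.3346 ≈ 5860 m/s.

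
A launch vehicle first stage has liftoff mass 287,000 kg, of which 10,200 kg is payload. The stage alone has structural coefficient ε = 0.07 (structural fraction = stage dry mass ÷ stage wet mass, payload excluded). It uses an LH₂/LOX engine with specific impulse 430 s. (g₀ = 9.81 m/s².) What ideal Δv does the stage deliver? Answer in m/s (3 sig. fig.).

Stage wet mass = m₀ − payload = 287,000 − 10,200 = 276,800 kg.
Stage dry mass = ε × stage wet mass = 0.07 × 276,800 = 19,376 kg.
Burnout mass m_f = stage dry + payload = 19,376 + 10,200 = 29,576 kg.
v_e = Isp · g₀ = 430 × 9.81 = 4218.3 m/s.
Using Δv = v_e ln(m₀/m_f): Δv = v_e · ln(287,000/29,576) = 4218.3 × ln(9.704) = 4218.3 × 2.2725 ≈ 9586 m/s.

Δv ≈ 9590 m/s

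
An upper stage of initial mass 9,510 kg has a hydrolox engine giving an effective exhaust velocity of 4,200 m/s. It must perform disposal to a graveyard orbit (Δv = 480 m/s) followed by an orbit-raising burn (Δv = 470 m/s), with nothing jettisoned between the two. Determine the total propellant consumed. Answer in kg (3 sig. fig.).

After the first burn: m = 9510 × exp(−480/4200.0) = 9510 × 0.89200 = 8,482.92 kg.
After the second burn: m = 8,482.92 × exp(−470/4200.0) = 8,482.92 × 0.89413 = 7,584.83 kg.
Total propellant = m₀ − m_final = 9510 − 7,584.83 = 1,925.17 kg.

total propellant consumed ≈ 1930 kg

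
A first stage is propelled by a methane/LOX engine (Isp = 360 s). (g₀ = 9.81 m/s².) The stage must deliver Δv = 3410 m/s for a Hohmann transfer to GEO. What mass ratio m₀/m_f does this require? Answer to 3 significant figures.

v_e = Isp · g₀ = 360 × 9.81 = 3531.6 m/s.
Rocket equation: m₀/m_f = exp(Δv / v_e) = exp(3410 / 3531.6) = exp(0.9656) = 2.6263.

mass ratio ≈ 2.63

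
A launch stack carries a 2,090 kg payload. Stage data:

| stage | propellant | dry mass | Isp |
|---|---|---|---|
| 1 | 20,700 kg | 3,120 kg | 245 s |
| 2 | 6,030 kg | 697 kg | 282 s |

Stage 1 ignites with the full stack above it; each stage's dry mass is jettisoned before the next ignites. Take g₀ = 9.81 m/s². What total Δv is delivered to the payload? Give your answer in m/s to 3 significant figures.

Ignition mass of stage 1 = 20,700+3,120 + 6,030+697 + 2,090 = 32,637 kg.
Stage 1: m₀ = 32,637 kg, m_f = 32,637 − 20,700 = 11,937 kg; Δv = 245×9.81×ln(2.734) = 2403.5×1.0058 ≈ 2417 m/s.
Stage 2: m₀ = 8,817 kg, m_f = 8,817 − 6,030 = 2,787 kg; Δv = 282×9.81×ln(3.164) = 2766.4×1.1517 ≈ 3186 m/s.
Total Δv = 2417 + 3186 = 5603 m/s.

Δv ≈ 5600 m/s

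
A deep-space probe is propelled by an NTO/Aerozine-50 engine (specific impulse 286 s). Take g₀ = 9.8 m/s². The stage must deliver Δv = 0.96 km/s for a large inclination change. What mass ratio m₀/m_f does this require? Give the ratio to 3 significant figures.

mass ratio ≈ 1.41

v_e = Isp · g₀ = 286 × 9.8 = 2802.8 m/s.
Using Δv = v_e ln(m₀/m_f): m₀/m_f = exp(Δv / v_e) = exp(960 / 2802.8) = exp(0.3425) = 1.4085.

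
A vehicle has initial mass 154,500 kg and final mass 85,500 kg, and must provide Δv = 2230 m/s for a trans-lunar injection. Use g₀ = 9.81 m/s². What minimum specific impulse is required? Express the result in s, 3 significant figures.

ln(m₀/m_f) = ln(154500/85500) = ln(1.807) = 0.5917.
From the ideal rocket equation, v_e = Δv / ln(m₀/m_f) = 2230 / 0.5917 = 3768.9 m/s.
Isp = v_e / g₀ = 3768.9 / 9.81 = 384.2 s.

Isp ≈ 384 s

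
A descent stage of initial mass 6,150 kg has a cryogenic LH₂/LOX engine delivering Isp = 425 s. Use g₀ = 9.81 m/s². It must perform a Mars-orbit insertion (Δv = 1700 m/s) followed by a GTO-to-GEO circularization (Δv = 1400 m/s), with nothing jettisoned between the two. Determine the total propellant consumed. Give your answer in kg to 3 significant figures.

v_e = Isp · g₀ = 425 × 9.81 = 4169.2 m/s.
After the first burn: m = 6150 × exp(−1700/4169.2) = 6150 × 0.66515 = 4,090.67 kg.
After the second burn: m = 4,090.67 × exp(−1400/4169.2) = 4,090.67 × 0.71477 = 2,923.89 kg.
Total propellant = m₀ − m_final = 6150 − 2,923.89 = 3,226.11 kg.

total propellant consumed ≈ 3230 kg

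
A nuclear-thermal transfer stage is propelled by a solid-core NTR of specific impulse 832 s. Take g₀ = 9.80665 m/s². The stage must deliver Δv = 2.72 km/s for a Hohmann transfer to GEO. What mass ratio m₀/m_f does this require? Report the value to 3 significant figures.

v_e = Isp · g₀ = 832 × 9.80665 = 8159.1 m/s.
m₀/m_f = exp(Δv / v_e) = exp(2720 / 8159.1) = exp(0.3334) = 1.3957.

mass ratio ≈ 1.40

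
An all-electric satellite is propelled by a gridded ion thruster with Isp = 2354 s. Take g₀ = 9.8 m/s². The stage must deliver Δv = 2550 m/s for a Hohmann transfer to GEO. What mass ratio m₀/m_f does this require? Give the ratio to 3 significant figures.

mass ratio ≈ 1.12

v_e = Isp · g₀ = 2354 × 9.8 = 23069.2 m/s.
Rocket equation: m₀/m_f = exp(Δv / v_e) = exp(2550 / 23069.2) = exp(0.1105) = 1.1169.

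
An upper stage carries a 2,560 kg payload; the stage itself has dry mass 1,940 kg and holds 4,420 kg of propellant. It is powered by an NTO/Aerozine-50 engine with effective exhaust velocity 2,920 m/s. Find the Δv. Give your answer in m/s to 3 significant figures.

Δv ≈ 2000 m/s

m₀ = payload + dry + propellant = 2,560 + 1,940 + 4,420 = 8,920 kg.
m_f = payload + dry = 2,560 + 1,940 = 4,500 kg.
Rocket equation: Δv = v_e · ln(m₀/m_f) = 2920.0 × ln(1.982) = 2920.0 × 0.6842 ≈ 1997.9 m/s.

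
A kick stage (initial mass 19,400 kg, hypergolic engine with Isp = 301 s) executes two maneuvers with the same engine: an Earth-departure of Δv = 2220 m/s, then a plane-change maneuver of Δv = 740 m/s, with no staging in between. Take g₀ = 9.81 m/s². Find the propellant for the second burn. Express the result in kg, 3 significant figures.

propellant for the second burn ≈ 2030 kg

v_e = Isp · g₀ = 301 × 9.81 = 2952.8 m/s.
After the first burn: m = 19400 × exp(−2220/2952.8) = 19400 × 0.47150 = 9,147.1 kg.
After the second burn: m = 9,147.1 × exp(−740/2952.8) = 9,147.1 × 0.77833 = 7,119.46 kg.
Second-burn propellant = 9,147.1 − 7,119.46 = 2,027.64 kg.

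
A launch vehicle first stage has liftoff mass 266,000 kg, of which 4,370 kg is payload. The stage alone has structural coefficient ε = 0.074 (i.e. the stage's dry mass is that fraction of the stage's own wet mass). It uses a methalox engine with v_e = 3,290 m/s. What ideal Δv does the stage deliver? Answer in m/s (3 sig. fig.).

Stage wet mass = m₀ − payload = 266,000 − 4,370 = 261,630 kg.
Stage dry mass = ε × stage wet mass = 0.074 × 261,630 = 19,360.6 kg.
Burnout mass m_f = stage dry + payload = 19,360.6 + 4,370 = 23,730.6 kg.
Δv = v_e · ln(266,000/23,730.6) = 3290.0 × ln(11.21) = 3290.0 × 2.4167 ≈ 7951 m/s.

Δv ≈ 7950 m/s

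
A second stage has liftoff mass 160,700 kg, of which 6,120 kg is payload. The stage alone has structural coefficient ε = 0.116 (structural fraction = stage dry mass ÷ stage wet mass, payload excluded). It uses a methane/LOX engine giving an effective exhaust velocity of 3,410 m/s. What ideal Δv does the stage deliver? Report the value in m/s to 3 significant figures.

Stage wet mass = m₀ − payload = 160,700 − 6,120 = 154,580 kg.
Stage dry mass = ε × stage wet mass = 0.116 × 154,580 = 17,931.3 kg.
Burnout mass m_f = stage dry + payload = 17,931.3 + 6,120 = 24,051.3 kg.
Using Δv = v_e ln(m₀/m_f): Δv = v_e · ln(160,700/24,051.3) = 3410.0 × ln(6.682) = 3410.0 × 1.8994 ≈ 6477 m/s.

Δv ≈ 6480 m/s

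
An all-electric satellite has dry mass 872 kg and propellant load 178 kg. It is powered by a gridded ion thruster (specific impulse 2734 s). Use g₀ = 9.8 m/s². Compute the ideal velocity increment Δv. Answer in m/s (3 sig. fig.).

v_e = Isp · g₀ = 2734 × 9.8 = 26793.2 m/s.
m₀ = m_dry + m_prop = 872 + 178 = 1,050 kg.
Δv = v_e · ln(m₀/m_f) = 26793.2 × ln(1.204) = 26793.2 × 0.1858 ≈ 4977.0 m/s.

Δv ≈ 4980 m/s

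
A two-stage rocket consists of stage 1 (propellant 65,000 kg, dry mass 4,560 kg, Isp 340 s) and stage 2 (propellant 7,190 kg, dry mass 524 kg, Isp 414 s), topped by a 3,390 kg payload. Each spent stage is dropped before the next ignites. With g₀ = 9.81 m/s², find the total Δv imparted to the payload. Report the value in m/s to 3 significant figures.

Ignition mass of stage 1 = 65,000+4,560 + 7,190+524 + 3,390 = 80,664 kg.
Stage 1: m₀ = 80,664 kg, m_f = 80,664 − 65,000 = 15,664 kg; Δv = 340×9.81×ln(5.15) = 3335.4×1.6389 ≈ 5466 m/s.
Stage 2: m₀ = 11,104 kg, m_f = 11,104 − 7,190 = 3,914 kg; Δv = 414×9.81×ln(2.837) = 4061.3×1.0427 ≈ 4235 m/s.
Total Δv = 5466 + 4235 = 9701 m/s.

Δv ≈ 9700 m/s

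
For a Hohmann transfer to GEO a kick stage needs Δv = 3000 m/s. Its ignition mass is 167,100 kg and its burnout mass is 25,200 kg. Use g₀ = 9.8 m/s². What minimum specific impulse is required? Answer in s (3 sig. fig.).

Isp ≈ 162 s

ln(m₀/m_f) = ln(167100/25200) = ln(6.631) = 1.8917.
v_e = Δv / ln(m₀/m_f) = 3000 / 1.8917 = 1585.8 m/s.
Isp = v_e / g₀ = 1585.8 / 9.8 = 161.8 s.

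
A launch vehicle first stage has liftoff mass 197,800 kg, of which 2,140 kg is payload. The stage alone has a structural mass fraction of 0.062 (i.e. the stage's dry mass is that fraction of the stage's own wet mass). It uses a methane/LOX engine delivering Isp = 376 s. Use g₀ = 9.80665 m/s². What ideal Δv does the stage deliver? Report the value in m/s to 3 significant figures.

Stage wet mass = m₀ − payload = 197,800 − 2,140 = 195,660 kg.
Stage dry mass = ε × stage wet mass = 0.062 × 195,660 = 12,130.9 kg.
Burnout mass m_f = stage dry + payload = 12,130.9 + 2,140 = 14,270.9 kg.
v_e = Isp · g₀ = 376 × 9.80665 = 3687.3 m/s.
Using Δv = v_e ln(m₀/m_f): Δv = v_e · ln(197,800/14,270.9) = 3687.3 × ln(13.86) = 3687.3 × 2.6290 ≈ 9694 m/s.

Δv ≈ 9690 m/s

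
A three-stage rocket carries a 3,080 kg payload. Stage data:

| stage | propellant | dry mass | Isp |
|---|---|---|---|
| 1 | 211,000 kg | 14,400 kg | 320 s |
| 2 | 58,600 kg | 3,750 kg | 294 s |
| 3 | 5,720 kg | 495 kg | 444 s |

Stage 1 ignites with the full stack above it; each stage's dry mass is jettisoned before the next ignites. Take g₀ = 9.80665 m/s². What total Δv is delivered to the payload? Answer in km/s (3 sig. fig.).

Ignition mass of stage 1 = 211,000+14,400 + 58,600+3,750 + 5,720+495 + 3,080 = 297,045 kg.
Stage 1: m₀ = 297,045 kg, m_f = 297,045 − 211,000 = 86,045 kg; Δv = 320×9.80665×ln(3.452) = 3138.1×1.2390 ≈ 3888 m/s.
Stage 2: m₀ = 71,645 kg, m_f = 71,645 − 58,600 = 13,045 kg; Δv = 294×9.80665×ln(5.492) = 2883.2×1.7033 ≈ 4911 m/s.
Stage 3: m₀ = 9,295 kg, m_f = 9,295 − 5,720 = 3,575 kg; Δv = 444×9.80665×ln(2.6) = 4354.2×0.9555 ≈ 4160 m/s.
Total Δv = 3888 + 4911 + 4160 = 12959 m/s.

Δv ≈ 13.0 km/s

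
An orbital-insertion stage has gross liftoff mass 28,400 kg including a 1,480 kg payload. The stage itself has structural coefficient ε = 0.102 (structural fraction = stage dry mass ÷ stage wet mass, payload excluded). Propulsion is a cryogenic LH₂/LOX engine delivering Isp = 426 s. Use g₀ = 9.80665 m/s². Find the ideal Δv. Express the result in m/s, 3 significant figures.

Stage wet mass = m₀ − payload = 28,400 − 1,480 = 26,920 kg.
Stage dry mass = ε × stage wet mass = 0.102 × 26,920 = 2,745.84 kg.
Burnout mass m_f = stage dry + payload = 2,745.84 + 1,480 = 4,225.84 kg.
v_e = Isp · g₀ = 426 × 9.80665 = 4177.6 m/s.
Δv = v_e · ln(28,400/4,225.84) = 4177.6 × ln(6.721) = 4177.6 × 1.9052 ≈ 7959 m/s.

Δv ≈ 7960 m/s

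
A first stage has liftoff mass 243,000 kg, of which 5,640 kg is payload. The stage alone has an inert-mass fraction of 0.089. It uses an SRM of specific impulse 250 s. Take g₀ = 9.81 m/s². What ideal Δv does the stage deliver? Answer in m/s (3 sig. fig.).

Δv ≈ 5410 m/s

Stage wet mass = m₀ − payload = 243,000 − 5,640 = 237,360 kg.
Stage dry mass = ε × stage wet mass = 0.089 × 237,360 = 21,125 kg.
Burnout mass m_f = stage dry + payload = 21,125 + 5,640 = 26,765 kg.
v_e = Isp · g₀ = 250 × 9.81 = 2452.5 m/s.
Δv = v_e · ln(243,000/26,765) = 2452.5 × ln(9.079) = 2452.5 × 2.2060 ≈ 5410 m/s.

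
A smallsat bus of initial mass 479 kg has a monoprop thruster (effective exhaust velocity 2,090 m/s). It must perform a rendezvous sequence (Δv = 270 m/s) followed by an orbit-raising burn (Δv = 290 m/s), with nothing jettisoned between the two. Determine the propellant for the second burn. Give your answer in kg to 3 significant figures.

After the first burn: m = 479 × exp(−270/2090.0) = 479 × 0.87881 = 420.95 kg.
After the second burn: m = 420.95 × exp(−290/2090.0) = 420.95 × 0.87044 = 366.412 kg.
Second-burn propellant = 420.95 − 366.412 = 54.538 kg.

propellant for the second burn ≈ 54.5 kg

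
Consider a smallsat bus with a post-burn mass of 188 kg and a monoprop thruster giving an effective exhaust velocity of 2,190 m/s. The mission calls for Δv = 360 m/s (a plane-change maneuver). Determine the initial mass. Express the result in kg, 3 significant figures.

initial mass ≈ 222 kg

By the Tsiolkovsky rocket equation, m₀/m_f = exp(Δv / v_e) = exp(360 / 2190.0) = exp(0.1644) = 1.1787.
m₀ = m_f × 1.1787 = 188 × 1.1787 = 221.596 kg.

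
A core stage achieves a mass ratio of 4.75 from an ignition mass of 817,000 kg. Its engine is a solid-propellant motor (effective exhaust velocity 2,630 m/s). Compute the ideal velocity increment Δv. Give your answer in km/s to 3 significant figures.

Δv ≈ 4.10 km/s

Using Δv = v_e ln(m₀/m_f): Δv = v_e · ln(4.75) = 2630.0 × 1.5581 ≈ 4097.9 m/s.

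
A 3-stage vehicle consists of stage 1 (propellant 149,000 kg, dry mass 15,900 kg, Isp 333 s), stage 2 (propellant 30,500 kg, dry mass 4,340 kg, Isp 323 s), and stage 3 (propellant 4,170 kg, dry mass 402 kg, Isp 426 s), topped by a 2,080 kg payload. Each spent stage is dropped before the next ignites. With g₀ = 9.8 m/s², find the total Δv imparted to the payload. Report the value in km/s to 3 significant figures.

Ignition mass of stage 1 = 149,000+15,900 + 30,500+4,340 + 4,170+402 + 2,080 = 206,392 kg.
Stage 1: m₀ = 206,392 kg, m_f = 206,392 − 149,000 = 57,392 kg; Δv = 333×9.8×ln(3.596) = 3263.4×1.2799 ≈ 4177 m/s.
Stage 2: m₀ = 41,492 kg, m_f = 41,492 − 30,500 = 10,992 kg; Δv = 323×9.8×ln(3.775) = 3165.4×1.3283 ≈ 4205 m/s.
Stage 3: m₀ = 6,652 kg, m_f = 6,652 − 4,170 = 2,482 kg; Δv = 426×9.8×ln(2.68) = 4174.8×0.9859 ≈ 4116 m/s.
Total Δv = 4177 + 4205 + 4116 = 12498 m/s.

Δv ≈ 12.5 km/s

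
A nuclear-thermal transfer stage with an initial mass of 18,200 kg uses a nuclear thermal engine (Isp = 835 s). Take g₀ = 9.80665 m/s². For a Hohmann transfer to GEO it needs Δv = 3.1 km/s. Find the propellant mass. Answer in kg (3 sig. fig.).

propellant mass ≈ 5740 kg

v_e = Isp · g₀ = 835 × 9.80665 = 8188.6 m/s.
m₀/m_f = exp(Δv / v_e) = exp(3100 / 8188.6) = exp(0.3786) = 1.4602.
m_f = 18,200 / 1.4602 = 12,464 kg, so propellant = m₀ − m_f = 18,200 − 12,464 = 5,736 kg.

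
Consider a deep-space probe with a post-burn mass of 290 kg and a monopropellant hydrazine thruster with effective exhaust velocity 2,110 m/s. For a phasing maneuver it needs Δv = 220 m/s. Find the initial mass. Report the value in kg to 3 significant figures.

m₀/m_f = exp(Δv / v_e) = exp(220 / 2110.0) = exp(0.1043) = 1.1099.
m₀ = m_f × 1.1099 = 290 × 1.1099 = 321.871 kg.

initial mass ≈ 322 kg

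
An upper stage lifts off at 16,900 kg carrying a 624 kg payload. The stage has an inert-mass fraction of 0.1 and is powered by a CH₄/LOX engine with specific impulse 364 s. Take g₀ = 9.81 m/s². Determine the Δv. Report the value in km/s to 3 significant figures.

Stage wet mass = m₀ − payload = 16,900 − 624 = 16,276 kg.
Stage dry mass = ε × stage wet mass = 0.1 × 16,276 = 1,627.6 kg.
Burnout mass m_f = stage dry + payload = 1,627.6 + 624 = 2,251.6 kg.
v_e = Isp · g₀ = 364 × 9.81 = 3570.8 m/s.
Rocket equation: Δv = v_e · ln(16,900/2,251.6) = 3570.8 × ln(7.506) = 3570.8 × 2.0157 ≈ 7198 m/s.

Δv ≈ 7.20 km/s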